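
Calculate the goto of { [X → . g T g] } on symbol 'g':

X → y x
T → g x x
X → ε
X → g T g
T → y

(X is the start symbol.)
GOTO(I, 'g') = CLOSURE({ [A → αX.β] : [A → α.Xβ] ∈ I, X = 'g' })

Items with dot before 'g', with the dot advanced:
  [X → . g T g] → [X → g . T g]
Closure of the advanced items:
  [X → g . T g] has the dot before T: add [T → . g x x], [T → . y]

GOTO = { [T → . g x x], [T → . y], [X → g . T g] }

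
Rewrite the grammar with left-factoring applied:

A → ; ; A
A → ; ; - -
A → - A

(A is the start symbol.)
Left-factoring transforms A → αβ₁ | αβ₂ into A → αA' and A' → β₁ | β₂
(α is the longest common prefix among the alternatives). Repeat until
no nonterminal has two alternatives with a common prefix.

Round 1: A has alternatives sharing prefix '; ;'. Introduce A': A → ; ; A'
  Add: A' → A
  Add: A' → - -

No remaining common prefixes — done.

Resulting grammar:
A → ; ; A'
A' → A
A' → - -
A → - A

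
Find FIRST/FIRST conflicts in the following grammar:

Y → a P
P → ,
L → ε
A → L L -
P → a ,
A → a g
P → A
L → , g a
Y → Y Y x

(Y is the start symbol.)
FIRST sets of the non-terminals at (or reachable through a nullable prefix from) the front of some alternative:
  FIRST(Y) = { 'a' }
  FIRST(A) = { ',', '-', 'a' }
  FIRST(L) = { ',', ε }

Productions for Y:
  Y → a P: FIRST = { 'a' }
  Y → Y Y x: FIRST = { 'a' }
Productions for P:
  P → ,: FIRST = { ',' }
  P → a ,: FIRST = { 'a' }
  P → A: FIRST = { ',', '-', 'a' }
Productions for L:
  L → ε: FIRST = { ε }
  L → , g a: FIRST = { ',' }
Productions for A:
  A → L L -: FIRST = { ',', '-' }
  A → a g: FIRST = { 'a' }

Conflict for Y: Y → a P and Y → Y Y x
  Overlap: { 'a' }
Conflict for P: P → , and P → A
  Overlap: { ',' }
Conflict for P: P → a , and P → A
  Overlap: { 'a' }

Answer: Yes. Y → a P / Y → Y Y x on { 'a' }; P → ',' / P → A on { ',' }; P → a ',' / P → A on { 'a' }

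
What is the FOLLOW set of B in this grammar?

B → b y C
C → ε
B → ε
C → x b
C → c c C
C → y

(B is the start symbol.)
{ $ }

B is the start symbol, so $ ∈ FOLLOW(B).
B does not occur on any right-hand side.

Taking the union: FOLLOW(B) = { $ }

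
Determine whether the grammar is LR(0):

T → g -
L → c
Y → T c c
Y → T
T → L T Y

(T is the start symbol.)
A grammar is LR(0) if no state in the canonical LR(0) collection has:
  - both a shift item (dot before a terminal) and a complete item (shift-reduce conflict), or
  - two or more complete items (reduce-reduce conflict; the accept item [T' → T .] counts as a complete item here).

Augment with T' → T and build the canonical LR(0) collection (I0 = CLOSURE({[T' → . T]}), then GOTO on every symbol after a dot until no new states appear). It has 11 states:
  I0: { [L → . c], [T → . L T Y], [T → . g -], [T' → . T] }  — shift
  I1: { [L → . c], [T → . L T Y], [T → . g -], [T → L . T Y] }  — shift
  I2: { [T' → T .] }  — accept
  I3: { [L → c .] }  — reduce
  I4: { [T → g . -] }  — shift
  I5: { [T → g - .] }  — reduce
  I6: { [L → . c], [T → . L T Y], [T → . g -], [T → L T . Y], [Y → . T c c], [Y → . T] }  — shift
  I7: { [Y → T . c c], [Y → T .] }  — shift, reduce
  I8: { [T → L T Y .] }  — reduce
  I9: { [Y → T c . c] }  — shift
  I10: { [Y → T c c .] }  — reduce

Conflict in state I7:
  Shift-reduce conflict between [Y → T .] and [Y → T . c c]
So the grammar is NOT LR(0).

Answer: No. Shift-reduce conflict between [Y → T .] and [Y → T . c c]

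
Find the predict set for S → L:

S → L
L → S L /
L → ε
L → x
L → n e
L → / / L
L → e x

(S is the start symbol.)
{ $, '/', 'e', 'n', 'x' }

PREDICT(S → L) = (FIRST(RHS) \ {ε}) ∪ (FOLLOW(S) if ε ∈ FIRST(RHS), i.e. RHS ⇒* ε)
FIRST(L) = { '/', 'e', 'n', 'x', ε }
FIRST(L) = { '/', 'e', 'n', 'x', ε }
ε ∈ FIRST(L) (the right-hand side is nullable), so add FOLLOW(S) = { $, '/', 'e', 'n', 'x' }
PREDICT(S → L) = { $, '/', 'e', 'n', 'x' }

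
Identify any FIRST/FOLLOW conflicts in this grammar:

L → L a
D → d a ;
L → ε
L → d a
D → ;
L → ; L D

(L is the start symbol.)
Yes. L → L a with FOLLOW(L) on { ';', 'a', 'd' }; L → d a with FOLLOW(L) on { 'd' }; L → ';' L D with FOLLOW(L) on { ';' }

A FIRST/FOLLOW conflict occurs when a non-terminal N has a nullable alternative N → β (β ⇒* ε) and another alternative N → α with FIRST(α) ∩ FOLLOW(N) ≠ ∅: on such a lookahead the parser cannot decide between expanding α and letting N vanish via β.

Nullable non-terminals: L.
FIRST sets used below: FIRST(L) = { ';', 'a', 'd', ε }

L: nullable alternative(s) L → ε; FOLLOW(L) = { $, ';', 'a', 'd' }
  L → L a: FIRST \ {ε} = { ';', 'a', 'd' } — overlaps FOLLOW(L) on { ';', 'a', 'd' }: CONFLICT
  L → ε: FIRST \ {ε} = { } — this is the only nullable alternative, skip
  L → d a: FIRST \ {ε} = { 'd' } — overlaps FOLLOW(L) on { 'd' }: CONFLICT
  L → ; L D: FIRST \ {ε} = { ';' } — overlaps FOLLOW(L) on { ';' }: CONFLICT

D has no nullable alternative, so no FIRST/FOLLOW check is needed there.

So the grammar has 3 FIRST/FOLLOW conflicts (marked CONFLICT above).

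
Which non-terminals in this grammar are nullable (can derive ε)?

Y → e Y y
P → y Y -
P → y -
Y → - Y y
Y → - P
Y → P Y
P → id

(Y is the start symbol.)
None

There are no ε-productions, so no non-terminal can derive ε.
No non-terminals are nullable.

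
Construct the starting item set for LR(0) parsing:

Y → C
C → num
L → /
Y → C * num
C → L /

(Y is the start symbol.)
{ [C → . L /], [C → . num], [L → . /], [Y → . C * num], [Y → . C], [Y' → . Y] }

First, augment the grammar with Y' → Y
I₀ = CLOSURE({ [Y' → . Y] }):
  [Y' → . Y] has the dot before Y: add [Y → . C], [Y → . C * num]
  [Y → . C] has the dot before C: add [C → . num], [C → . L /]
  [C → . L /] has the dot before L: add [L → . /]
No further items can be added.

I₀ = { [C → . L /], [C → . num], [L → . /], [Y → . C * num], [Y → . C], [Y' → . Y] }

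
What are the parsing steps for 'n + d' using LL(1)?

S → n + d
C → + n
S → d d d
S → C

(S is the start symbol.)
Stack is shown with the top on the left.

Stack    Input    Action
------------------------
S $      n + d $  output S → n + d
n + d $  n + d $  match 'n'
+ d $    + d $    match '+'
d $      d $      match 'd'
$        $        accept

The string is accepted.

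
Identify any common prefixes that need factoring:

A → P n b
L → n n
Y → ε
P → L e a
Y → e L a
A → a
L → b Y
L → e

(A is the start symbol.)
No, left-factoring is not needed

Left-factoring is needed when two productions for the same non-terminal
share a common prefix on the right-hand side.

Productions for A:
  A → P n b
  A → a
Productions for L:
  L → n n
  L → b Y
  L → e
Productions for Y:
  Y → ε
  Y → e L a

No common prefixes found.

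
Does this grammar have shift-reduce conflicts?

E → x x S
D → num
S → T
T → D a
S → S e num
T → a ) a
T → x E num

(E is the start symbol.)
A shift-reduce conflict occurs when an LR(0) state has both:
  - a complete (reduce) item [A → α .] (dot at the end), and
  - a shift item [B → β . c γ] (dot before a terminal).

Augment with E' → E and build the canonical LR(0) collection (I0 = CLOSURE({[E' → . E]}), then GOTO on every symbol after a dot until no new states appear). It has 17 states:
  I0: { [E → . x x S], [E' → . E] }  — shift
  I1: { [E' → E .] }  — accept
  I2: { [E → x . x S] }  — shift
  I3: { [D → . num], [E → x x . S], [S → . S e num], [S → . T], [T → . D a], [T → . a ) a], [T → . x E num] }  — shift
  I4: { [T → D . a] }  — shift
  I5: { [E → x x S .], [S → S . e num] }  — shift, reduce
  I6: { [S → T .] }  — reduce
  I7: { [T → a . ) a] }  — shift
  I8: { [D → num .] }  — reduce
  I9: { [E → . x x S], [T → x . E num] }  — shift
  I10: { [T → x E . num] }  — shift
  I11: { [T → x E num .] }  — reduce
  I12: { [T → a ) . a] }  — shift
  I13: { [T → a ) a .] }  — reduce
  I14: { [S → S e . num] }  — shift
  I15: { [S → S e num .] }  — reduce
  I16: { [T → D a .] }  — reduce

I5 contains reduce item [E → x x S .] and shift item [S → S . e num] — shift-reduce conflict.

Answer: Yes — I5: [E → x x S .] vs [S → S . e num]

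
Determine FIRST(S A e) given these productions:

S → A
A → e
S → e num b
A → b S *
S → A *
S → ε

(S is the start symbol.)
FIRST sets of the non-terminals involved (from the grammar, by fixed-point iteration):
  FIRST(S) = { 'b', 'e', ε }
  FIRST(A) = { 'b', 'e' }

To compute FIRST(S A e), process the symbols left to right:
Symbol S is a non-terminal. Add FIRST(S) \ {ε} = { 'b', 'e' }
S is nullable (ε ∈ FIRST(S)), continue to the next symbol.
Symbol A is a non-terminal. Add FIRST(A) \ {ε} = { 'b', 'e' }
A is not nullable (ε ∉ FIRST(A)), so stop here.
FIRST(S A e) = { 'b', 'e' }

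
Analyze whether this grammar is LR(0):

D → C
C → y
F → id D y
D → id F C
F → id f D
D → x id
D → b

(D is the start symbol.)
Augment with D' → D and build the canonical LR(0) collection (I0 = CLOSURE({[D' → . D]}), then GOTO on every symbol after a dot until no new states appear). It has 15 states:
  I0: { [C → . y], [D → . C], [D → . b], [D → . id F C], [D → . x id], [D' → . D] }  — shift
  I1: { [D → C .] }  — reduce
  I2: { [D' → D .] }  — accept
  I3: { [D → b .] }  — reduce
  I4: { [D → id . F C], [F → . id D y], [F → . id f D] }  — shift
  I5: { [D → x . id] }  — shift
  I6: { [C → y .] }  — reduce
  I7: { [D → x id .] }  — reduce
  I8: { [C → . y], [D → id F . C] }  — shift
  I9: { [C → . y], [D → . C], [D → . b], [D → . id F C], [D → . x id], [F → id . D y], [F → id . f D] }  — shift
  I10: { [F → id D . y] }  — shift
  I11: { [C → . y], [D → . C], [D → . b], [D → . id F C], [D → . x id], [F → id f . D] }  — shift
  I12: { [F → id f D .] }  — reduce
  I13: { [F → id D y .] }  — reduce
  I14: { [D → id F C .] }  — reduce

Every state is either a pure shift/goto state or contains exactly one complete item and nothing to shift — no conflicts. The grammar is LR(0).

Answer: Yes, the grammar is LR(0)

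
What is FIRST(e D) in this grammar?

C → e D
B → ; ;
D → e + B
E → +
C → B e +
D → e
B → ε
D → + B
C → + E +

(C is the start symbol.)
To compute FIRST(e D), process the symbols left to right:
Symbol e is a terminal. Add 'e' and stop.
FIRST(e D) = { 'e' }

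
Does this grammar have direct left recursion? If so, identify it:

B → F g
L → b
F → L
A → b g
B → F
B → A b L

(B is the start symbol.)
Direct left recursion occurs when N → N α for some non-terminal N (the right-hand side begins with the left-hand side itself).

B → F g: starts with F
L → b: starts with b
F → L: starts with L
A → b g: starts with b
B → F: starts with F
B → A b L: starts with A

No direct left recursion found.

Answer: No direct left recursion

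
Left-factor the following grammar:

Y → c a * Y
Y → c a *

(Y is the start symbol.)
Y → c a * Y'
Y' → Y
Y' → ε

Left-factoring transforms A → αβ₁ | αβ₂ into A → αA' and A' → β₁ | β₂
(α is the longest common prefix among the alternatives). Repeat until
no nonterminal has two alternatives with a common prefix.

Round 1: Y has alternatives sharing prefix 'c a *'. Introduce Y': Y → c a * Y'
  Add: Y' → Y
  Add: Y' → ε

No remaining common prefixes — done.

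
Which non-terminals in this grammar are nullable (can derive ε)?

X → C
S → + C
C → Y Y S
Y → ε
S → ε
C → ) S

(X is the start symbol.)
ε-productions: Y → ε, S → ε
So Y, S are immediately nullable.
C → Y Y S: every symbol on the right is nullable, so C is nullable too.
X → C: every symbol on the right is nullable, so X is nullable too.
Every non-terminal is now nullable.
Nullable = { 'C', 'S', 'X', 'Y' }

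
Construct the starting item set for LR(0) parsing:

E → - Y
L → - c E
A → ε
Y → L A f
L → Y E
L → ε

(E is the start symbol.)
{ [E → . - Y], [E' → . E] }

First, augment the grammar with E' → E
I₀ = CLOSURE({ [E' → . E] }):
  [E' → . E] has the dot before E: add [E → . - Y]
No further items can be added.

I₀ = { [E → . - Y], [E' → . E] }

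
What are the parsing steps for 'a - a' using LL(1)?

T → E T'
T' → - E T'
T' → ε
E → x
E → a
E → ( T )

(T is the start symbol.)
LL(1) parsing maintains a stack (initially the start symbol over $) and the input. At each step: if the stack top is a terminal, match it against the current input token; if it is a non-terminal N, replace it with the RHS of M[N, lookahead] (the unique production whose predict set contains the lookahead).

Stack is shown with the top on the left.

Stack     Input    Action
-------------------------
T $       a - a $  output T → E T'
E T' $    a - a $  output E → a
a T' $    a - a $  match 'a'
T' $      - a $    output T' → - E T'
- E T' $  - a $    match '-'
E T' $    a $      output E → a
a T' $    a $      match 'a'
T' $      $        output T' → ε
$         $        accept

The string is accepted.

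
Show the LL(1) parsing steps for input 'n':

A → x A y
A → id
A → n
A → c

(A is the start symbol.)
Stack is shown with the top on the left.

Stack  Input  Action
--------------------
A $    n $    output A → n
n $    n $    match 'n'
$      $      accept

The string is accepted.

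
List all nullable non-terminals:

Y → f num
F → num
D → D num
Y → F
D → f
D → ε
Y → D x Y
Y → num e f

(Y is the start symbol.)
ε-productions: D → ε
So D is immediately nullable.
No further non-terminal can be added: every production for the remaining non-terminals contains a terminal or a non-nullable non-terminal.
Nullable = { 'D' }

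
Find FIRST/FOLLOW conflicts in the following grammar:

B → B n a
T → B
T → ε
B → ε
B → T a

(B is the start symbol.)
Yes. B → B n a with FOLLOW(B) on { 'a', 'n' }; B → T a with FOLLOW(B) on { 'a', 'n' }; T → B with FOLLOW(T) on { 'a' }

Nullable non-terminals: B, T.
FIRST sets used below: FIRST(B) = { 'a', 'n', ε }, FIRST(T) = { 'a', 'n', ε }

B: nullable alternative(s) B → ε; FOLLOW(B) = { $, 'a', 'n' }
  B → B n a: FIRST \ {ε} = { 'a', 'n' } — overlaps FOLLOW(B) on { 'a', 'n' }: CONFLICT
  B → ε: FIRST \ {ε} = { } — this is the only nullable alternative, skip
  B → T a: FIRST \ {ε} = { 'a', 'n' } — overlaps FOLLOW(B) on { 'a', 'n' }: CONFLICT

T: nullable alternative(s) T → B, T → ε; FOLLOW(T) = { 'a' }
  T → B: FIRST \ {ε} = { 'a', 'n' } — overlaps FOLLOW(T) on { 'a' }: CONFLICT
  T → ε: FIRST \ {ε} = { } — disjoint from FOLLOW(T)

So the grammar has 3 FIRST/FOLLOW conflicts (marked CONFLICT above).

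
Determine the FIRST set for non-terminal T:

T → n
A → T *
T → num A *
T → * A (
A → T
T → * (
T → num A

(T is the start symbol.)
To compute FIRST(T), examine every production with T on the left-hand side, reading each right-hand side left to right until a non-nullable symbol is reached.

From T → n:
  - n is a terminal: add 'n' and stop
From T → num A *:
  - num is a terminal: add 'num' and stop
From T → * A (:
  - '*' is a terminal: add '*' and stop
From T → * (:
  - '*' is a terminal: add '*' and stop
From T → num A:
  - num is a terminal: add 'num' and stop

Collecting: FIRST(T) = { '*', 'n', 'num' }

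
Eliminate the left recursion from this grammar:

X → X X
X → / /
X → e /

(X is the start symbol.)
X is directly left-recursive. The standard transformation for
  A → A α₁ | ... | A α_m | β₁ | ... | β_n
is
  A  → β₁ A' | ... | β_n A'
  A' → α₁ A' | ... | α_m A' | ε

X → / / becomes X → / / X'
X → e / becomes X → e / X'
X → X X becomes X' → X X'
Add X' → ε

Resulting grammar:
X → / / X'
X → e / X'
X' → X X'
X' → ε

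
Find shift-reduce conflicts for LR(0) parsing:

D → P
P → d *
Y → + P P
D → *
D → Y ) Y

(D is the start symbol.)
Augment with D' → D and build the canonical LR(0) collection (I0 = CLOSURE({[D' → . D]}), then GOTO on every symbol after a dot until no new states appear). It has 12 states:
  I0: { [D → . *], [D → . P], [D → . Y ) Y], [D' → . D], [P → . d *], [Y → . + P P] }  — shift
  I1: { [D → * .] }  — reduce
  I2: { [P → . d *], [Y → + . P P] }  — shift
  I3: { [D' → D .] }  — accept
  I4: { [D → P .] }  — reduce
  I5: { [D → Y . ) Y] }  — shift
  I6: { [P → d . *] }  — shift
  I7: { [P → d * .] }  — reduce
  I8: { [D → Y ) . Y], [Y → . + P P] }  — shift
  I9: { [D → Y ) Y .] }  — reduce
  I10: { [P → . d *], [Y → + P . P] }  — shift
  I11: { [Y → + P P .] }  — reduce

No state contains both a complete item and a shift item.

Answer: No shift-reduce conflicts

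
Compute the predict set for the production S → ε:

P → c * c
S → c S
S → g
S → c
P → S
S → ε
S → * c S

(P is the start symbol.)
PREDICT(S → ε) = (FIRST(RHS) \ {ε}) ∪ (FOLLOW(S) if ε ∈ FIRST(RHS), i.e. RHS ⇒* ε)
The right-hand side is ε (FIRST(ε) = { ε }), so the predict set is FOLLOW(S) = { $ }
PREDICT(S → ε) = { $ }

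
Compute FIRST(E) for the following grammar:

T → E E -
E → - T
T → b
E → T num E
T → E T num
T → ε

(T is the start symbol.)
{ '-', 'b', 'num' }

To compute FIRST(E), examine every production with E on the left-hand side, reading each right-hand side left to right until a non-nullable symbol is reached.

FIRST sets of the other non-terminals involved (by the same procedure, iterated to a fixed point):
  FIRST(T) = { '-', 'b', 'num', ε }

From E → - T:
  - '-' is a terminal: add '-' and stop
From E → T num E:
  - T is a non-terminal: add FIRST(T) \ {ε} = { '-', 'b', 'num' }
    T is nullable, so continue to the next symbol
  - num is a terminal: add 'num' and stop

Collecting: FIRST(E) = { '-', 'b', 'num' }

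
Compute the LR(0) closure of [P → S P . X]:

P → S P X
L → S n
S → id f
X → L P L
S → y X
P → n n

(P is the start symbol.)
{ [L → . S n], [P → S P . X], [S → . id f], [S → . y X], [X → . L P L] }

To compute CLOSURE, for each item [A → α.Bβ] where B is a non-terminal, add [B → .γ] for all productions B → γ; repeat for the newly added items until nothing changes.

Start with: [P → S P . X]
  [P → S P . X] has the dot before X: add [X → . L P L]
  [X → . L P L] has the dot before L: add [L → . S n]
  [L → . S n] has the dot before S: add [S → . id f], [S → . y X]
No further items can be added.

CLOSURE = { [L → . S n], [P → S P . X], [S → . id f], [S → . y X], [X → . L P L] }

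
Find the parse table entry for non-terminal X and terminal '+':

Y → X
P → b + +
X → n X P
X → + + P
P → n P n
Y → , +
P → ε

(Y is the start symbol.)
To find M[X, '+'], we find productions for X where '+' is in the predict set (PREDICT(N → α) = (FIRST(α) \ {ε}) ∪ (FOLLOW(N) if α ⇒* ε)).

X → n X P: PREDICT = { 'n' }
X → + + P: PREDICT = { '+' }
  '+' is in predict set, so this production goes in M[X, '+']

M[X, '+'] = X → + + P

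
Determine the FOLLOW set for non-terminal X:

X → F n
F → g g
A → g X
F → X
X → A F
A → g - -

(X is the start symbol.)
To compute FOLLOW(X), find every occurrence of X on a right-hand side N → α X β: add FIRST(β) \ {ε}, and if β is empty or nullable also add FOLLOW(N). Iterate to a fixed point.

X is the start symbol, so $ ∈ FOLLOW(X).
In A → g X: X is at the end, add FOLLOW(A)
In F → X: X is at the end, add FOLLOW(F)

The FOLLOW sets referred to above (computed the same way, to a fixed point):
  FOLLOW(A) = { 'g' }
  FOLLOW(F) = { $, 'g', 'n' }

Taking the union: FOLLOW(X) = { $, 'g', 'n' }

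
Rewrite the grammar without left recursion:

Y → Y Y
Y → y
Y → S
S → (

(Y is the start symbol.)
Y is directly left-recursive. The standard transformation for
  A → A α₁ | ... | A α_m | β₁ | ... | β_n
is
  A  → β₁ A' | ... | β_n A'
  A' → α₁ A' | ... | α_m A' | ε

Y → y becomes Y → y Y'
Y → S becomes Y → S Y'
Y → Y Y becomes Y' → Y Y'
Add Y' → ε

Productions for other non-terminals are unchanged:
  S → (

Resulting grammar:
Y → y Y'
Y → S Y'
Y' → Y Y'
Y' → ε
S → (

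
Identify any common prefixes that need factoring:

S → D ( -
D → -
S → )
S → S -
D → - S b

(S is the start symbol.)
Left-factoring is needed when two productions for the same non-terminal
share a common prefix on the right-hand side.

Productions for S:
  S → D ( -
  S → )
  S → S -
Productions for D:
  D → -
  D → - S b

Found common prefix '-' in productions for D

Answer: Yes, D has productions with common prefix '-'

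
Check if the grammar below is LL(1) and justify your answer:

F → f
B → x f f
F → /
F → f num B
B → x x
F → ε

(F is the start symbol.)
Relevant sets:
  FOLLOW(F) = { $ }

For F:
  PREDICT(F → f) = { 'f' }
  PREDICT(F → '/') = { '/' }
  PREDICT(F → f num B) = { 'f' }
  PREDICT(F → ε) = { $ }
For B:
  PREDICT(B → x f f) = { 'x' }
  PREDICT(B → x x) = { 'x' }

Conflict found: Predict set conflict for F: { 'f' }
The grammar is NOT LL(1).

Answer: No. Predict set conflict for F: { 'f' }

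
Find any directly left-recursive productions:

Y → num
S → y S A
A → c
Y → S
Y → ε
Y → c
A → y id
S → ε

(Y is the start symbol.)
No direct left recursion

Direct left recursion occurs when N → N α for some non-terminal N (the right-hand side begins with the left-hand side itself).

Y → num: starts with num
S → y S A: starts with y
A → c: starts with c
Y → S: starts with S
Y → ε: starts with ε
Y → c: starts with c
A → y id: starts with y
S → ε: starts with ε

No direct left recursion found.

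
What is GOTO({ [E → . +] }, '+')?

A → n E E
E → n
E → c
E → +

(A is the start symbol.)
GOTO(I, '+') = CLOSURE({ [A → αX.β] : [A → α.Xβ] ∈ I, X = '+' })

Items with dot before '+', with the dot advanced:
  [E → . +] → [E → + .]
Closure adds nothing (no advanced item has the dot before a non-terminal).

GOTO = { [E → + .] }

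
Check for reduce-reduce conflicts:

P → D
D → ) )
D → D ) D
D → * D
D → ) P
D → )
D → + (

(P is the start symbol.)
A reduce-reduce conflict occurs when an LR(0) state has two complete items [A → α .] and [B → β .] — both call for a reduction, and with no lookahead the parser cannot choose between them.

Augment with P' → P and build the canonical LR(0) collection (I0 = CLOSURE({[P' → . P]}), then GOTO on every symbol after a dot until no new states appear). It has 12 states:
  I0: { [D → . ) )], [D → . ) P], [D → . )], [D → . * D], [D → . + (], [D → . D ) D], [P → . D], [P' → . P] }  — shift
  I1: { [D → ) . )], [D → ) . P], [D → ) .], [D → . ) )], [D → . ) P], [D → . )], [D → . * D], [D → . + (], [D → . D ) D], [P → . D] }  — shift, reduce
  I2: { [D → * . D], [D → . ) )], [D → . ) P], [D → . )], [D → . * D], [D → . + (], [D → . D ) D] }  — shift
  I3: { [D → + . (] }  — shift
  I4: { [D → D . ) D], [P → D .] }  — shift, reduce
  I5: { [P' → P .] }  — accept
  I6: { [D → . ) )], [D → . ) P], [D → . )], [D → . * D], [D → . + (], [D → . D ) D], [D → D ) . D] }  — shift
  I7: { [D → D ) D .], [D → D . ) D] }  — shift, reduce
  I8: { [D → + ( .] }  — reduce
  I9: { [D → * D .], [D → D . ) D] }  — shift, reduce
  I10: { [D → ) ) .], [D → ) . )], [D → ) . P], [D → ) .], [D → . ) )], [D → . ) P], [D → . )], [D → . * D], [D → . + (], [D → . D ) D], [P → . D] }  — shift, 2 reduces
  I11: { [D → ) P .] }  — reduce

I10 contains complete items [D → ) .], [D → ) ) .] — reduce-reduce conflict.

Answer: Yes — I10: [D → ) .] vs [D → ) ) .]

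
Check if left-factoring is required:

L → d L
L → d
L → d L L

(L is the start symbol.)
Left-factoring is needed when two productions for the same non-terminal
share a common prefix on the right-hand side.

Productions for L:
  L → d L
  L → d
  L → d L L

Found common prefix 'd' in productions for L

Answer: Yes, L has productions with common prefix 'd'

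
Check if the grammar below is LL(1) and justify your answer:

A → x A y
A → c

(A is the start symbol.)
Yes, the grammar is LL(1).

A grammar is LL(1) if for each non-terminal N with multiple productions, the predict sets of those productions are pairwise disjoint, where PREDICT(N → α) = (FIRST(α) \ {ε}) ∪ (FOLLOW(N) if α ⇒* ε).

For A:
  PREDICT(A → x A y) = { 'x' }
  PREDICT(A → c) = { 'c' }

All predict sets are disjoint. The grammar IS LL(1).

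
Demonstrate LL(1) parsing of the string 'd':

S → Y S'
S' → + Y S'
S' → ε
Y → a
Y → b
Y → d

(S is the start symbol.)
LL(1) parsing maintains a stack (initially the start symbol over $) and the input. At each step: if the stack top is a terminal, match it against the current input token; if it is a non-terminal N, replace it with the RHS of M[N, lookahead] (the unique production whose predict set contains the lookahead).

Stack is shown with the top on the left.

Stack   Input  Action
---------------------
S $     d $    output S → Y S'
Y S' $  d $    output Y → d
d S' $  d $    match 'd'
S' $    $      output S' → ε
$       $      accept

The string is accepted.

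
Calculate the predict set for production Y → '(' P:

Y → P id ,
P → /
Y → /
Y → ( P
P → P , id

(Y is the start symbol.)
{ '(' }

PREDICT(Y → '(' P) = (FIRST(RHS) \ {ε}) ∪ (FOLLOW(Y) if ε ∈ FIRST(RHS), i.e. RHS ⇒* ε)
FIRST('(' P) = { '(' }
ε ∉ FIRST('(' P), so FOLLOW(Y) is not added.
PREDICT(Y → '(' P) = { '(' }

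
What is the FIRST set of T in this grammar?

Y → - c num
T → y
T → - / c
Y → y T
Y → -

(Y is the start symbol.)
{ '-', 'y' }

To compute FIRST(T), examine every production with T on the left-hand side, reading each right-hand side left to right until a non-nullable symbol is reached.

From T → y:
  - y is a terminal: add 'y' and stop
From T → - / c:
  - '-' is a terminal: add '-' and stop

Collecting: FIRST(T) = { '-', 'y' }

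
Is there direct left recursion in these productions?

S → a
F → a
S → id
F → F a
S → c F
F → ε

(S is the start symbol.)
Yes, F is left-recursive

Direct left recursion occurs when N → N α for some non-terminal N (the right-hand side begins with the left-hand side itself).

S → a: starts with a
F → a: starts with a
S → id: starts with id
F → F a: LEFT RECURSIVE (starts with F)
S → c F: starts with c
F → ε: starts with ε

The grammar has direct left recursion on: F.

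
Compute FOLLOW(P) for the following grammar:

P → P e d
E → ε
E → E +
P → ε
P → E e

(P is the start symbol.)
{ $, 'e' }

P is the start symbol, so $ ∈ FOLLOW(P).
In P → P e d: P is followed by e d, add FIRST(e d) \ {ε} = { 'e' }

Taking the union: FOLLOW(P) = { $, 'e' }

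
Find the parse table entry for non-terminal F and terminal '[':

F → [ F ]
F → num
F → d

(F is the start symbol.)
To find M[F, '['], we find productions for F where '[' is in the predict set (PREDICT(N → α) = (FIRST(α) \ {ε}) ∪ (FOLLOW(N) if α ⇒* ε)).

F → [ F ]: PREDICT = { '[' }
  '[' is in predict set, so this production goes in M[F, '[']
F → num: PREDICT = { 'num' }
F → d: PREDICT = { 'd' }

M[F, '['] = F → [ F ]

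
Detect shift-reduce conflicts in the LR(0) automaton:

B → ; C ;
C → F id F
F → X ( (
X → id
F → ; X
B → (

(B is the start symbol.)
A shift-reduce conflict occurs when an LR(0) state has both:
  - a complete (reduce) item [A → α .] (dot at the end), and
  - a shift item [B → β . c γ] (dot before a terminal).

Augment with B' → B and build the canonical LR(0) collection (I0 = CLOSURE({[B' → . B]}), then GOTO on every symbol after a dot until no new states appear). It has 15 states:
  I0: { [B → . (], [B → . ; C ;], [B' → . B] }  — shift
  I1: { [B → ( .] }  — reduce
  I2: { [B → ; . C ;], [C → . F id F], [F → . ; X], [F → . X ( (], [X → . id] }  — shift
  I3: { [B' → B .] }  — accept
  I4: { [F → ; . X], [X → . id] }  — shift
  I5: { [B → ; C . ;] }  — shift
  I6: { [C → F . id F] }  — shift
  I7: { [F → X . ( (] }  — shift
  I8: { [X → id .] }  — reduce
  I9: { [F → X ( . (] }  — shift
  I10: { [F → X ( ( .] }  — reduce
  I11: { [C → F id . F], [F → . ; X], [F → . X ( (], [X → . id] }  — shift
  I12: { [C → F id F .] }  — reduce
  I13: { [B → ; C ; .] }  — reduce
  I14: { [F → ; X .] }  — reduce

No state contains both a complete item and a shift item.

Answer: No shift-reduce conflicts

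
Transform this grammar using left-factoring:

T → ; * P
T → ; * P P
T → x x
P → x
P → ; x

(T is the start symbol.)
Left-factoring transforms A → αβ₁ | αβ₂ into A → αA' and A' → β₁ | β₂
(α is the longest common prefix among the alternatives). Repeat until
no nonterminal has two alternatives with a common prefix.

Round 1: T has alternatives sharing prefix '; * P'. Introduce T': T → ; * P T'
  Add: T' → ε
  Add: T' → P

No remaining common prefixes — done.

Resulting grammar:
T → ; * P T'
T' → ε
T' → P
T → x x
P → x
P → ; x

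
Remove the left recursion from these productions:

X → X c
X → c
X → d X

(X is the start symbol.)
X → c X'
X → d X X'
X' → c X'
X' → ε

X is directly left-recursive. The standard transformation for
  A → A α₁ | ... | A α_m | β₁ | ... | β_n
is
  A  → β₁ A' | ... | β_n A'
  A' → α₁ A' | ... | α_m A' | ε

X → c becomes X → c X'
X → d X becomes X → d X X'
X → X c becomes X' → c X'
Add X' → ε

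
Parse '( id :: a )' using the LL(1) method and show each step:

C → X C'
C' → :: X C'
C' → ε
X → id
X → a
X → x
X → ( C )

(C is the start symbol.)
LL(1) parsing maintains a stack (initially the start symbol over $) and the input. At each step: if the stack top is a terminal, match it against the current input token; if it is a non-terminal N, replace it with the RHS of M[N, lookahead] (the unique production whose predict set contains the lookahead).

Stack is shown with the top on the left.

Stack           Input          Action
-------------------------------------
C $             ( id :: a ) $  output C → X C'
X C' $          ( id :: a ) $  output X → ( C )
( C ) C' $      ( id :: a ) $  match '('
C ) C' $        id :: a ) $    output C → X C'
X C' ) C' $     id :: a ) $    output X → id
id C' ) C' $    id :: a ) $    match 'id'
C' ) C' $       :: a ) $       output C' → :: X C'
:: X C' ) C' $  :: a ) $       match '::'
X C' ) C' $     a ) $          output X → a
a C' ) C' $     a ) $          match 'a'
C' ) C' $       ) $            output C' → ε
) C' $          ) $            match ')'
C' $            $              output C' → ε
$               $              accept

The string is accepted.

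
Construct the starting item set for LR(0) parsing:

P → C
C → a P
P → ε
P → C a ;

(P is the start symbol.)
{ [C → . a P], [P → . C a ;], [P → . C], [P → .], [P' → . P] }

First, augment the grammar with P' → P
I₀ = CLOSURE({ [P' → . P] }):
  [P' → . P] has the dot before P: add [P → . C], [P → .], [P → . C a ;]
  [P → . C] has the dot before C: add [C → . a P]
No further items can be added.

I₀ = { [C → . a P], [P → . C a ;], [P → . C], [P → .], [P' → . P] }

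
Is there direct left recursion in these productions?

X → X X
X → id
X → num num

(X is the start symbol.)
Yes, X is left-recursive

Direct left recursion occurs when N → N α for some non-terminal N (the right-hand side begins with the left-hand side itself).

X → X X: LEFT RECURSIVE (starts with X)
X → id: starts with id
X → num num: starts with num

The grammar has direct left recursion on: X.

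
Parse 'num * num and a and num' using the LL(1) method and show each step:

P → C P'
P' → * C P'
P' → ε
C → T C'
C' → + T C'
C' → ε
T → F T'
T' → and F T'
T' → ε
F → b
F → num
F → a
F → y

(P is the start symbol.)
Stack is shown with the top on the left.

Stack             Input                      Action
---------------------------------------------------
P $               num * num and a and num $  output P → C P'
C P' $            num * num and a and num $  output C → T C'
T C' P' $         num * num and a and num $  output T → F T'
F T' C' P' $      num * num and a and num $  output F → num
num T' C' P' $    num * num and a and num $  match 'num'
T' C' P' $        * num and a and num $      output T' → ε
C' P' $           * num and a and num $      output C' → ε
P' $              * num and a and num $      output P' → * C P'
* C P' $          * num and a and num $      match '*'
C P' $            num and a and num $        output C → T C'
T C' P' $         num and a and num $        output T → F T'
F T' C' P' $      num and a and num $        output F → num
num T' C' P' $    num and a and num $        match 'num'
T' C' P' $        and a and num $            output T' → and F T'
and F T' C' P' $  and a and num $            match 'and'
F T' C' P' $      a and num $                output F → a
a T' C' P' $      a and num $                match 'a'
T' C' P' $        and num $                  output T' → and F T'
and F T' C' P' $  and num $                  match 'and'
F T' C' P' $      num $                      output F → num
num T' C' P' $    num $                      match 'num'
T' C' P' $        $                          output T' → ε
C' P' $           $                          output C' → ε
P' $              $                          output P' → ε
$                 $                          accept

The string is accepted.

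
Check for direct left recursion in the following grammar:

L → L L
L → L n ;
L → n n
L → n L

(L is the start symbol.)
L → L L: LEFT RECURSIVE (starts with L)
L → L n ;: LEFT RECURSIVE (starts with L)
L → n n: starts with n
L → n L: starts with n

The grammar has direct left recursion on: L.

Answer: Yes, L is left-recursive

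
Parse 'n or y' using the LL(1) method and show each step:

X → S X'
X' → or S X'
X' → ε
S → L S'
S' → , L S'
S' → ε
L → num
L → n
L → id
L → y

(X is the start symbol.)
LL(1) parsing maintains a stack (initially the start symbol over $) and the input. At each step: if the stack top is a terminal, match it against the current input token; if it is a non-terminal N, replace it with the RHS of M[N, lookahead] (the unique production whose predict set contains the lookahead).

Stack is shown with the top on the left.

Stack      Input     Action
---------------------------
X $        n or y $  output X → S X'
S X' $     n or y $  output S → L S'
L S' X' $  n or y $  output L → n
n S' X' $  n or y $  match 'n'
S' X' $    or y $    output S' → ε
X' $       or y $    output X' → or S X'
or S X' $  or y $    match 'or'
S X' $     y $       output S → L S'
L S' X' $  y $       output L → y
y S' X' $  y $       match 'y'
S' X' $    $         output S' → ε
X' $       $         output X' → ε
$          $         accept

The string is accepted.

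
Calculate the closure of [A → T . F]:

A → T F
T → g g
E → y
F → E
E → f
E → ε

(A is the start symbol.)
{ [A → T . F], [E → . f], [E → . y], [E → .], [F → . E] }

To compute CLOSURE, for each item [A → α.Bβ] where B is a non-terminal, add [B → .γ] for all productions B → γ; repeat for the newly added items until nothing changes.

Start with: [A → T . F]
  [A → T . F] has the dot before F: add [F → . E]
  [F → . E] has the dot before E: add [E → . y], [E → . f], [E → .]
No further items can be added.

CLOSURE = { [A → T . F], [E → . f], [E → . y], [E → .], [F → . E] }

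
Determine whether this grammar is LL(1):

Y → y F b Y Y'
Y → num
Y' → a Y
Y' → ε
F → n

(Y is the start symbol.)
A grammar is LL(1) if for each non-terminal N with multiple productions, the predict sets of those productions are pairwise disjoint, where PREDICT(N → α) = (FIRST(α) \ {ε}) ∪ (FOLLOW(N) if α ⇒* ε).

Relevant sets:
  FOLLOW(Y') = { $, 'a' }

For Y:
  PREDICT(Y → y F b Y Y') = { 'y' }
  PREDICT(Y → num) = { 'num' }
For Y':
  PREDICT(Y' → a Y) = { 'a' }
  PREDICT(Y' → ε) = { $, 'a' }
F has a single production, so nothing to check there.

Conflict found: Predict set conflict for Y': { 'a' }
The grammar is NOT LL(1).

Answer: No. Predict set conflict for Y': { 'a' }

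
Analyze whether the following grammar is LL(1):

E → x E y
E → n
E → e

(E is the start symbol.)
Yes, the grammar is LL(1).

A grammar is LL(1) if for each non-terminal N with multiple productions, the predict sets of those productions are pairwise disjoint, where PREDICT(N → α) = (FIRST(α) \ {ε}) ∪ (FOLLOW(N) if α ⇒* ε).

For E:
  PREDICT(E → x E y) = { 'x' }
  PREDICT(E → n) = { 'n' }
  PREDICT(E → e) = { 'e' }

All predict sets are disjoint. The grammar IS LL(1).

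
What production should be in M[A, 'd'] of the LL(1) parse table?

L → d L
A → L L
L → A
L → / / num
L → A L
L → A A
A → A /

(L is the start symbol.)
A → L L, A → A /

To find M[A, 'd'], we find productions for A where 'd' is in the predict set (PREDICT(N → α) = (FIRST(α) \ {ε}) ∪ (FOLLOW(N) if α ⇒* ε)).

Relevant sets:
  FIRST(L) = { '/', 'd' }
  FIRST(A) = { '/', 'd' }

A → L L: PREDICT = { '/', 'd' }
  'd' is in predict set, so this production goes in M[A, 'd']
A → A /: PREDICT = { '/', 'd' }
  'd' is in predict set, so this production goes in M[A, 'd']

M[A, 'd'] = A → L L, A → A /  (a multiply-defined cell — the grammar is not LL(1))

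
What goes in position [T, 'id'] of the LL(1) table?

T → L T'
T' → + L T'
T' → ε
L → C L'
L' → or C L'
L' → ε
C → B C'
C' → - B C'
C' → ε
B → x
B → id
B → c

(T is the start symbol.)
To find M[T, 'id'], we find productions for T where 'id' is in the predict set (PREDICT(N → α) = (FIRST(α) \ {ε}) ∪ (FOLLOW(N) if α ⇒* ε)).

Relevant sets:
  FIRST(L) = { 'c', 'id', 'x' }

T → L T': PREDICT = { 'c', 'id', 'x' }
  'id' is in predict set, so this production goes in M[T, 'id']

M[T, 'id'] = T → L T'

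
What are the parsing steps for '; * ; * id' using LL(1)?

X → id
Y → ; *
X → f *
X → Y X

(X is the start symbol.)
LL(1) parsing maintains a stack (initially the start symbol over $) and the input. At each step: if the stack top is a terminal, match it against the current input token; if it is a non-terminal N, replace it with the RHS of M[N, lookahead] (the unique production whose predict set contains the lookahead).

Stack is shown with the top on the left.

Stack    Input         Action
-----------------------------
X $      ; * ; * id $  output X → Y X
Y X $    ; * ; * id $  output Y → ; *
; * X $  ; * ; * id $  match ';'
* X $    * ; * id $    match '*'
X $      ; * id $      output X → Y X
Y X $    ; * id $      output Y → ; *
; * X $  ; * id $      match ';'
* X $    * id $        match '*'
X $      id $          output X → id
id $     id $          match 'id'
$        $             accept

The string is accepted.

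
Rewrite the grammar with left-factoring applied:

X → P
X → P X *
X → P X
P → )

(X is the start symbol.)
X → P X'
X' → ε
X' → X X''
X'' → *
X'' → ε
P → )

Left-factoring transforms A → αβ₁ | αβ₂ into A → αA' and A' → β₁ | β₂
(α is the longest common prefix among the alternatives). Repeat until
no nonterminal has two alternatives with a common prefix.

Round 1: X has alternatives sharing prefix 'P'. Introduce X': X → P X'
  Add: X' → ε
  Add: X' → X *
  Add: X' → X

Round 2: X' has alternatives sharing prefix 'X'. Introduce X'': X' → X X''
  Add: X'' → *
  Add: X'' → ε

No remaining common prefixes — done.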